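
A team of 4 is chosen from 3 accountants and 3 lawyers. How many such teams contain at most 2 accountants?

12

Split by how many accountants are chosen (0 through 2).
Sum: C(3,0)·C(3,4) + C(3,1)·C(3,3) + C(3,2)·C(3,2) = 0 + 3 + 9 = 12.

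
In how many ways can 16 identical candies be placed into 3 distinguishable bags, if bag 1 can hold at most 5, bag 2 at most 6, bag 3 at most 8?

10

Without the upper bounds there are C(18,2) = 153 ways to split 16 among 3 bags.
Subtract solutions that violate a single cap (substitute x_i' = x_i − (cap_i+1)): x_1 ≥ 6 gives C(12,2) = 66; x_2 ≥ 7 gives C(11,2) = 55; x_3 ≥ 9 gives C(9,2) = 36. Together 157.
Add back pairs where two caps are both exceeded: 10 + 3 + 1 = 14.
By inclusion–exclusion the count is 153 − 157 + 14 = 10.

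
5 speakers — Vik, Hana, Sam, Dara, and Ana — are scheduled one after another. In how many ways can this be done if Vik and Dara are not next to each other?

There are 5! = 120 arrangements in all. If Vik and Dara are adjacent, merging them into one block gives 2·(4)! = 48 arrangements.
Complementary counting: 120 − 48 = 72.

72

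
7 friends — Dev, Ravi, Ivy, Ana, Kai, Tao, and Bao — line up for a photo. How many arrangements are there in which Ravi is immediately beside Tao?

Glue Ravi and Tao into one block (2 internal orders), leaving 6 units to arrange in a row.
That gives 2 × 6! = 2 × 720 = 1440.

1440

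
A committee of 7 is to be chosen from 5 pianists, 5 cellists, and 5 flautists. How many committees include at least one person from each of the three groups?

6075

Total 7-person selections from all 15: C(15,7) = 6435.
Selections missing a whole group: no pianists → C(10,7) = 120; no cellists → C(10,7) = 120; no flautists → C(10,7) = 120.
Add back selections omitting two groups (i.e. drawn from a single group): C(5,7) + C(5,7) + C(5,7) = 0.
By inclusion–exclusion: 6435 − 360 + 0 = 6075.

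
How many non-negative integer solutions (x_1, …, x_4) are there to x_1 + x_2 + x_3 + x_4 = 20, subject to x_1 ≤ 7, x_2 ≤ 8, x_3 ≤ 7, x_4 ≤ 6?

159

By stars and bars, unrestricted non-negative solutions to x_1+…+x_4 = 20 number C(20+3,3) = 1771.
Subtract solutions that violate a single cap (substitute x_i' = x_i − (cap_i+1)): x_1 ≥ 8 gives C(15,3) = 455; x_2 ≥ 9 gives C(14,3) = 364; x_3 ≥ 8 gives C(15,3) = 455; x_4 ≥ 7 gives C(16,3) = 560. Together 1834.
Add back pairs where two caps are both exceeded: 20 + 35 + 56 + 20 + 35 + 56 = 222.
By inclusion–exclusion the count is 1771 − 1834 + 222 = 159.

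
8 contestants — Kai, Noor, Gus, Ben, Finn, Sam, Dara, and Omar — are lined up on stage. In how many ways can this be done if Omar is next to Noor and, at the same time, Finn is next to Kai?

Treat {Omar,Noor} as one block (2 orders) and {Finn,Kai} as another (2 orders).
That leaves 6 units to arrange: 2 × 2 × 6! = 4 × 720 = 2880.

2880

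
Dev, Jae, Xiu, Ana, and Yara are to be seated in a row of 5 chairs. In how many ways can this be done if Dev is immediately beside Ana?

48

Place the 3 others and the Dev-Ana pair as 4 objects in a line; the pair has 2 internal arrangements.
So the count is 2·(4)! = 48.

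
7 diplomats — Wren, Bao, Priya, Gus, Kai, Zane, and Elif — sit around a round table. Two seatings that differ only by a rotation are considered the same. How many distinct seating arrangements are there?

720

Fix one person's seat to break rotational symmetry; the remaining 6 people can be arranged in (6)! = 720 ways.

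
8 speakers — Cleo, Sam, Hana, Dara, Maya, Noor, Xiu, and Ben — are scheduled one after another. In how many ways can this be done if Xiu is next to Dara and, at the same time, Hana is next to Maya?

Treat {Xiu,Dara} as one block (2 orders) and {Hana,Maya} as another (2 orders).
That leaves 6 units to arrange: 2 × 2 × 6! = 4 × 720 = 2880.

2880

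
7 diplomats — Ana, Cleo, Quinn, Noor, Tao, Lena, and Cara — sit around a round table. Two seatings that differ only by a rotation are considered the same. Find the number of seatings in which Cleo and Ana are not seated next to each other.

480

All circular seatings of 7 people number (6)! = 720.
Those with Cleo next to Ana: fuse the pair into one unit and seat 6 units around a circle — 2·(5)! = 240.
Subtracting, 720 − 240 = 480.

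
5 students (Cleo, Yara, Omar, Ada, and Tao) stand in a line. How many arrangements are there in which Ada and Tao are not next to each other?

There are 5! = 120 arrangements in all. If Ada and Tao are adjacent, merging them into one block gives 2·(4)! = 48 arrangements.
Complementary counting: 120 − 48 = 72.

72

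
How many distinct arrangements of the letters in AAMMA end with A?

With the last slot taken by A, it remains to arrange the other 4 letters (AMMA).
Those 4 letters have A appearing twice and M appearing twice, giving (4)!/(2!·2!) = 6.

6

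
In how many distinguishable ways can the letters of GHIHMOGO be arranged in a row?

5040

Letter multiplicities in GHIHMOGO: G×2, H×2, I×1, M×1, O×2.
So there are 8! / (2!·2!·2!) = 5040 distinguishable arrangements.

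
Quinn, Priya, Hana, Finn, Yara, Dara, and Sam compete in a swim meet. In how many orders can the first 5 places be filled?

2520

This is an ordered selection of 5 from 7: P(7,5).
That gives 7 × 6 × 5 × 4 × 3 = 2520.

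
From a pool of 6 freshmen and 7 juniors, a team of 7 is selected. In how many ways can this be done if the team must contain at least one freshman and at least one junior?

With no constraint there are C(13,7) = 1716 possible selections.
Selections missing a whole group: no freshmen → C(7,7) = 1; no juniors → C(6,7) = 0.
Both groups omitted at once is impossible, so 1716 − 1 = 1715.

1715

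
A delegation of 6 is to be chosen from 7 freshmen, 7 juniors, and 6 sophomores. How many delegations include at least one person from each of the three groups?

Total 6-person selections from all 20: C(20,6) = 38760.
Subtract selections that omit an entire group: no freshmen → C(13,6) = 1716; no juniors → C(13,6) = 1716; no sophomores → C(14,6) = 3003.
Add back selections omitting two groups (i.e. drawn from a single group): C(7,6) + C(7,6) + C(6,6) = 15.
By inclusion–exclusion: 38760 − 6435 + 15 = 32340.

32340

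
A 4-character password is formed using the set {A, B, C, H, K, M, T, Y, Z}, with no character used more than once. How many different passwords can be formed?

3024

Choose and order 4 of the 9 symbols: the first character has 9 options, the next 8, then 7, 6.
9 × 8 × 7 × 6 = 3024.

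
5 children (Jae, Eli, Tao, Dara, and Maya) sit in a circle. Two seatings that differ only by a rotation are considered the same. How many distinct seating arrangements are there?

Around a circle, 5 distinct people have 5!/5 = (4)! = 24 rotationally distinct seatings.

24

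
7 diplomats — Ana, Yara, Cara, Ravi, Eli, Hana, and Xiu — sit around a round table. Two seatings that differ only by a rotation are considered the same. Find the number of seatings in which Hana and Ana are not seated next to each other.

480

Without the restriction there are (6)! = 720 seatings.
Seatings with Hana beside Ana: treat them as a block with 2 internal orders, giving 2 × (5)! = 240.
Subtracting, 720 − 240 = 480.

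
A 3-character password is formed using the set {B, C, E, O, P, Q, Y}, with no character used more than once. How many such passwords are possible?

210

This is a permutation of 3 out of 7: P(7,3) = 7!/4!.
That product is 7 × 6 × 5 = 210.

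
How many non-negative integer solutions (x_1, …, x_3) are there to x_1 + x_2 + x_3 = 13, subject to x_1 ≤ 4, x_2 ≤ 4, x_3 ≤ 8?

10

Ignoring the caps, the number of non-negative solutions to x_1+…+x_3 = 13 is C(15,2) = 105.
Subtract solutions that violate a single cap (substitute x_i' = x_i − (cap_i+1)): x_1 ≥ 5 gives C(10,2) = 45; x_2 ≥ 5 gives C(10,2) = 45; x_3 ≥ 9 gives C(6,2) = 15. Together 105.
Add back pairs where two caps are both exceeded: 10 + 0 + 0 = 10.
By inclusion–exclusion the count is 105 − 105 + 10 = 10.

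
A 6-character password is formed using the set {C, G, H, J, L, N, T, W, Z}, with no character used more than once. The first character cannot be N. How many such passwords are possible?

The first character has 9−1 = 8 choices (anything except N).
The remaining 5 characters are filled from the other 8 symbols without repetition: 8 × 7 × 6 × 5 × 4 = 6720.
Total: 8 × 6720 = 53760.

53760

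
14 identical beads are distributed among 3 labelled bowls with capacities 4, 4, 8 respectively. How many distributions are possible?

By stars and bars, unrestricted non-negative solutions to x_1+…+x_3 = 14 number C(14+2,2) = 120.
Subtract solutions that violate a single cap (substitute x_i' = x_i − (cap_i+1)): x_1 ≥ 5 gives C(11,2) = 55; x_2 ≥ 5 gives C(11,2) = 55; x_3 ≥ 9 gives C(7,2) = 21. Together 131.
Add back pairs where two caps are both exceeded: 15 + 1 + 1 = 17.
By inclusion–exclusion the count is 120 − 131 + 17 = 6.

6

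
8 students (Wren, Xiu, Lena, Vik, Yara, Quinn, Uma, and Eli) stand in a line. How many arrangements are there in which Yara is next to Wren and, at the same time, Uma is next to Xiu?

Treat {Yara,Wren} as one block (2 orders) and {Uma,Xiu} as another (2 orders).
That leaves 6 units to arrange: 2 × 2 × 6! = 4 × 720 = 2880.

2880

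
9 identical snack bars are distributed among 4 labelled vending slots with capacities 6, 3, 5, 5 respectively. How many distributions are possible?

114

By stars and bars, unrestricted non-negative solutions to x_1+…+x_4 = 9 number C(9+3,3) = 220.
Subtract solutions that violate a single cap (substitute x_i' = x_i − (cap_i+1)): x_1 ≥ 7 gives C(5,3) = 10; x_2 ≥ 4 gives C(8,3) = 56; x_3 ≥ 6 gives C(6,3) = 20; x_4 ≥ 6 gives C(6,3) = 20. Together 106.
No two caps can be exceeded simultaneously, so the pair terms are all 0.
By inclusion–exclusion the count is 220 − 106 + 0 = 114.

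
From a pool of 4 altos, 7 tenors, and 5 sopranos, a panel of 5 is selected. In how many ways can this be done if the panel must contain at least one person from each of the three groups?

Unrestricted: C(16,5) = 4368 ways to pick any 5 of the 16.
Subtract selections that omit an entire group: no altos → C(12,5) = 792; no tenors → C(9,5) = 126; no sopranos → C(11,5) = 462.
Add back selections omitting two groups (i.e. drawn from a single group): C(4,5) + C(7,5) + C(5,5) = 22.
By inclusion–exclusion: 4368 − 1380 + 22 = 3010.

3010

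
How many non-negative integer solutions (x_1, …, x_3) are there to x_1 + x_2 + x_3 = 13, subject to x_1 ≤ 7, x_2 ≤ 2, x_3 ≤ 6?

Without the upper bounds there are C(15,2) = 105 ways to split 13 among 3 variables.
Subtract solutions that violate a single cap (substitute x_i' = x_i − (cap_i+1)): x_1 ≥ 8 gives C(7,2) = 21; x_2 ≥ 3 gives C(12,2) = 66; x_3 ≥ 7 gives C(8,2) = 28. Together 115.
Add back pairs where two caps are both exceeded: 6 + 0 + 10 = 16.
By inclusion–exclusion the count is 105 − 115 + 16 = 6.

6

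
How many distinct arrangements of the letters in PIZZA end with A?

With the last slot taken by A, it remains to arrange the other 4 letters (PIZZ).
Those 4 letters have Z appearing twice, giving (4)!/(2!) = 12.

12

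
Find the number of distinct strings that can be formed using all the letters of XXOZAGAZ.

The 8 letters of XXOZAGAZ have repeats: A appearing twice, X appearing twice, and Z appearing twice.
Dividing 8! = 40320 by 2!·2!·2! = 8 for the repeated letters gives 5040.

5040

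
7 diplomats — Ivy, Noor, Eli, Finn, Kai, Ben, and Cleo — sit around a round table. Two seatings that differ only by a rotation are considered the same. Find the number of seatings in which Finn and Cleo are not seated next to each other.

Without the restriction there are (6)! = 720 seatings.
Those with Finn next to Cleo: fuse the pair into one unit and seat 6 units around a circle — 2·(5)! = 240.
Subtracting, 720 − 240 = 480.

480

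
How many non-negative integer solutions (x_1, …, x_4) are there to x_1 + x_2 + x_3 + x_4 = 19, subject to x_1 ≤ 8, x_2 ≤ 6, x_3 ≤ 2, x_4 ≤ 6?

19

By stars and bars, unrestricted non-negative solutions to x_1+…+x_4 = 19 number C(19+3,3) = 1540.
Subtract solutions that violate a single cap (substitute x_i' = x_i − (cap_i+1)): x_1 ≥ 9 gives C(13,3) = 286; x_2 ≥ 7 gives C(15,3) = 455; x_3 ≥ 3 gives C(19,3) = 969; x_4 ≥ 7 gives C(15,3) = 455. Together 2165.
Add back pairs where two caps are both exceeded: 20 + 120 + 20 + 220 + 56 + 220 = 656.
Subtract triples: 1 + 0 + 1 + 10 = 12.
By inclusion–exclusion the count is 1540 − 2165 + 656 − 12 = 19.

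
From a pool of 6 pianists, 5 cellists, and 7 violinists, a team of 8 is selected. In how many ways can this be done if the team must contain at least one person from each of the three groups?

Total 8-person selections from all 18: C(18,8) = 43758.
Selections missing a whole group: no pianists → C(12,8) = 495; no cellists → C(13,8) = 1287; no violinists → C(11,8) = 165.
Add back selections omitting two groups (i.e. drawn from a single group): C(6,8) + C(5,8) + C(7,8) = 0.
By inclusion–exclusion: 43758 − 1947 + 0 = 41811.

41811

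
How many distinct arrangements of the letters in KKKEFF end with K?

With the last slot taken by K, it remains to arrange the other 5 letters (KKEFF).
Those 5 letters have F appearing twice and K appearing twice, giving (5)!/(2!·2!) = 30.

30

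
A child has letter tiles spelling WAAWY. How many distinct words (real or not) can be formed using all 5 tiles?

30

The 5 letters of WAAWY have repeats: A appearing twice and W appearing twice.
Dividing 5! = 120 by 2!·2! = 4 for the repeated letters gives 30.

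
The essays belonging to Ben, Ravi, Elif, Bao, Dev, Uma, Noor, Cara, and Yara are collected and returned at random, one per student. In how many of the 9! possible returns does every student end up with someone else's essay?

This is the derangement count D_9: permutations of 9 items with no fixed point.
By inclusion–exclusion this is Σ_{j=0}^{9} (−1)^j C(9,j)·(9−j)!.
Computing: 362880 − 362880 + 181440 − 60480 + 15120 − 3024 + 504 − 72 + 9 − 1 = 133496.

133496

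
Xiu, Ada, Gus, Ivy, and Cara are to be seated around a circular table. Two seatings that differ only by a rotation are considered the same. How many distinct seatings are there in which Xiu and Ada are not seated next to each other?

All circular seatings of 5 people number (4)! = 24.
Those with Xiu next to Ada: fuse the pair into one unit and seat 4 units around a circle — 2·(3)! = 12.
Subtracting, 24 − 12 = 12.

12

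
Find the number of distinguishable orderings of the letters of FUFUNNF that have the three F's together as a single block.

Treat the 3 copies of F as a single block. The multiset to arrange is then {FFF, N, N, U, U}, 5 items in all.
That gives (5)!/(2!·2!) = 30 arrangements.

30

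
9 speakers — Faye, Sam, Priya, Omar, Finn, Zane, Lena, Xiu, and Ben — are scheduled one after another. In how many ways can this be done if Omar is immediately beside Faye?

80640

Place the 7 others and the Omar-Faye pair as 8 objects in a line; the pair has 2 internal arrangements.
So the count is 2·(8)! = 80640.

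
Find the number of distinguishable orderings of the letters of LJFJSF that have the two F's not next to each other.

120

Total arrangements of LJFJSF: 6!/(2!·2!) = 180.
Arrangements with the F's together: treat FF as one letter, giving (5)!/(2!) = 60.
Hence 180 − 60 = 120.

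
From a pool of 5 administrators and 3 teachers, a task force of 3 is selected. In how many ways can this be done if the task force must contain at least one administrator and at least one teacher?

With no constraint there are C(8,3) = 56 possible selections.
Subtract selections that omit an entire group: no administrators → C(3,3) = 1; no teachers → C(5,3) = 10.
Both groups omitted at once is impossible, so 56 − 11 = 45.

45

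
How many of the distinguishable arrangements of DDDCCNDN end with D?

210

Fix D in the last position and arrange the remaining 7 letters.
Those 7 letters have C appearing twice, D appearing 3 times, and N appearing twice, giving (7)!/(3!·2!·2!) = 210.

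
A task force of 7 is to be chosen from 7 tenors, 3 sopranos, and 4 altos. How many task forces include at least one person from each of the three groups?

Unrestricted: C(14,7) = 3432 ways to pick any 7 of the 14.
Subtract selections that omit an entire group: no tenors → C(7,7) = 1; no sopranos → C(11,7) = 330; no altos → C(10,7) = 120.
Add back selections omitting two groups (i.e. drawn from a single group): C(7,7) + C(3,7) + C(4,7) = 1.
By inclusion–exclusion: 3432 − 451 + 1 = 2982.

2982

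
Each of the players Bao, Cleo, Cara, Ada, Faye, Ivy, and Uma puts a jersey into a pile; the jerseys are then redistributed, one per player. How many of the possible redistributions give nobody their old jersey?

1854

This is the derangement count D_7: permutations of 7 items with no fixed point.
By inclusion–exclusion this is Σ_{j=0}^{7} (−1)^j C(7,j)·(7−j)!.
Computing: 5040 − 5040 + 2520 − 840 + 210 − 42 + 7 − 1 = 1854.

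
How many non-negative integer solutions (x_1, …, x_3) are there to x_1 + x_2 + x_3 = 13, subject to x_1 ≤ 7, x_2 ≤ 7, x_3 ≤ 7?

42

Without the upper bounds there are C(15,2) = 105 ways to split 13 among 3 variables.
Subtract solutions that violate a single cap (substitute x_i' = x_i − (cap_i+1)): x_1 ≥ 8 gives C(7,2) = 21; x_2 ≥ 8 gives C(7,2) = 21; x_3 ≥ 8 gives C(7,2) = 21. Together 63.
No two caps can be exceeded simultaneously, so the pair terms are all 0.
By inclusion–exclusion the count is 105 − 63 + 0 = 42.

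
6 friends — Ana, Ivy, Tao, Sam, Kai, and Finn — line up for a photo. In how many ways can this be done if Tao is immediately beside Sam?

240

Treat {Tao, Sam} as a single unit. There are 5 units to order, and the pair itself can be ordered 2 ways.
So the count is 2·(5)! = 240.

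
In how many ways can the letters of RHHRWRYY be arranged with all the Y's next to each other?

420

Treat the 2 copies of Y as a single block. The multiset to arrange is then {YY, H, H, R, R, R, W}, 7 items in all.
That gives (7)!/(3!·2!) = 420 arrangements.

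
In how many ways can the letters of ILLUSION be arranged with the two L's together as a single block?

Treat the 2 copies of L as a single block. The multiset to arrange is then {LL, I, I, N, O, S, U}, 7 items in all.
That gives (7)!/(2!) = 2520 arrangements.

2520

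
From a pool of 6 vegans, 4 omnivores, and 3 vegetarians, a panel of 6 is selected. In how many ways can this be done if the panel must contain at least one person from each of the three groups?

1416

Total 6-person selections from all 13: C(13,6) = 1716.
Selections missing a whole group: no vegans → C(7,6) = 7; no omnivores → C(9,6) = 84; no vegetarians → C(10,6) = 210.
Add back selections omitting two groups (i.e. drawn from a single group): C(6,6) + C(4,6) + C(3,6) = 1.
By inclusion–exclusion: 1716 − 301 + 1 = 1416.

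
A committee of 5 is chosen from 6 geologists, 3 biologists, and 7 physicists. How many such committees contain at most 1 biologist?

Split by how many biologists are chosen (0 through 1).
Sum: C(3,0)·C(13,5) + C(3,1)·C(13,4) = 1287 + 2145 = 3432.

3432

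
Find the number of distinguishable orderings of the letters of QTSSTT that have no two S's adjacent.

40

Total arrangements of QTSSTT: 6!/(3!·2!) = 60.
If the two S's are adjacent, glue them into one block, leaving 5 items to arrange: (5)!/(3!) = 20 ways.
Hence 60 − 20 = 40.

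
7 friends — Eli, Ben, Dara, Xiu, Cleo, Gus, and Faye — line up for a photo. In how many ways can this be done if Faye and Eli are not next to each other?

3600

There are 7! = 5040 arrangements in all. If Faye and Eli are adjacent, merging them into one block gives 2·(6)! = 1440 arrangements.
Complementary counting: 5040 − 1440 = 3600.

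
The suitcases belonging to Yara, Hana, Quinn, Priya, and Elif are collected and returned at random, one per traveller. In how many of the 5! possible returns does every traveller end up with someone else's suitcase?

This is the derangement count D_5: permutations of 5 items with no fixed point.
By inclusion–exclusion this is Σ_{j=0}^{5} (−1)^j C(5,j)·(5−j)!.
Computing: 120 − 120 + 60 − 20 + 5 − 1 = 44.

44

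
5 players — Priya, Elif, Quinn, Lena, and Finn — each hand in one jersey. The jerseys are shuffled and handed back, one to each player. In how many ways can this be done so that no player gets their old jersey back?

Let Aᵢ be the assignments in which player i gets their old jersey. We want the size of the complement of A₁∪…∪A_5.
By inclusion–exclusion this is Σ_{j=0}^{5} (−1)^j C(5,j)·(5−j)!.
Computing: 120 − 120 + 60 − 20 + 5 − 1 = 44.

44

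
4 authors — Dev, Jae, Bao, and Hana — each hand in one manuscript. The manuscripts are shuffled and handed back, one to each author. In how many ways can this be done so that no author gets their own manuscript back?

Let Aᵢ be the assignments in which author i gets their own manuscript. We want the size of the complement of A₁∪…∪A_4.
By inclusion–exclusion this is Σ_{j=0}^{4} (−1)^j C(4,j)·(4−j)!.
Computing: 24 − 24 + 12 − 4 + 1 = 9.

9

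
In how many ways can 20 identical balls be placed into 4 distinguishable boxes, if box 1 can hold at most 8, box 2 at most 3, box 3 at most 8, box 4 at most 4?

Without the upper bounds there are C(23,3) = 1771 ways to split 20 among 4 boxes.
Subtract solutions that violate a single cap (substitute x_i' = x_i − (cap_i+1)): x_1 ≥ 9 gives C(14,3) = 364; x_2 ≥ 4 gives C(19,3) = 969; x_3 ≥ 9 gives C(14,3) = 364; x_4 ≥ 5 gives C(18,3) = 816. Together 2513.
Add back pairs where two caps are both exceeded: 120 + 10 + 84 + 120 + 364 + 84 = 782.
Subtract triples: 0 + 10 + 0 + 10 = 20.
By inclusion–exclusion the count is 1771 − 2513 + 782 − 20 = 20.

20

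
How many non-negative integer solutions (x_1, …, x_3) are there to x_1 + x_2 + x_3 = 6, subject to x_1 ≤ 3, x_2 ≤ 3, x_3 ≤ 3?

By stars and bars, unrestricted non-negative solutions to x_1+…+x_3 = 6 number C(6+2,2) = 28.
Subtract solutions that violate a single cap (substitute x_i' = x_i − (cap_i+1)): x_1 ≥ 4 gives C(4,2) = 6; x_2 ≥ 4 gives C(4,2) = 6; x_3 ≥ 4 gives C(4,2) = 6. Together 18.
No two caps can be exceeded simultaneously, so the pair terms are all 0.
By inclusion–exclusion the count is 28 − 18 + 0 = 10.

10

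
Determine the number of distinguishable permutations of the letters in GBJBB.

The 5 letters of GBJBB have repeats: B appearing 3 times.
So there are 5! / (3!) = 20 distinguishable arrangements.

20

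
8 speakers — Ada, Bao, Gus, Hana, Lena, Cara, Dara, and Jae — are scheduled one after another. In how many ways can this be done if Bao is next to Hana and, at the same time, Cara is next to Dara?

2880

Treat {Bao,Hana} as one block (2 orders) and {Cara,Dara} as another (2 orders).
That leaves 6 units to arrange: 2 × 2 × 6! = 4 × 720 = 2880.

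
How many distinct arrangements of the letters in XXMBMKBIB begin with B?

With the first slot taken by B, it remains to arrange the other 8 letters (XXMMKBIB).
Those 8 letters have B appearing twice, M appearing twice, and X appearing twice, giving (8)!/(2!·2!·2!) = 5040.

5040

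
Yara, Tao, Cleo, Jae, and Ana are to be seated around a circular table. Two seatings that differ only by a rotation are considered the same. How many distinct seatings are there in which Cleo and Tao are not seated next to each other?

All circular seatings of 5 people number (4)! = 24.
Those with Cleo next to Tao: fuse the pair into one unit and seat 4 units around a circle — 2·(3)! = 12.
Subtracting, 24 − 12 = 12.

12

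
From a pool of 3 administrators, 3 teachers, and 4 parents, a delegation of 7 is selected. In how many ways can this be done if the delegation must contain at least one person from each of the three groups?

118

With no constraint there are C(10,7) = 120 possible selections.
Selections missing a whole group: no administrators → C(7,7) = 1; no teachers → C(7,7) = 1; no parents → C(6,7) = 0.
Add back selections omitting two groups (i.e. drawn from a single group): C(3,7) + C(3,7) + C(4,7) = 0.
By inclusion–exclusion: 120 − 2 + 0 = 118.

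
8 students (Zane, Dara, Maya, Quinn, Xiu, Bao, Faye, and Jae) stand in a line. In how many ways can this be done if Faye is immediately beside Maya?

10080

Glue Faye and Maya into one block (2 internal orders), leaving 7 units to arrange in a row.
So the count is 2·(7)! = 10080.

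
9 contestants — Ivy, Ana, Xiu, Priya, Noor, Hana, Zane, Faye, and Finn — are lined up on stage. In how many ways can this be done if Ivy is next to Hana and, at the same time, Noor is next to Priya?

Treat {Ivy,Hana} as one block (2 orders) and {Noor,Priya} as another (2 orders).
That leaves 7 units to arrange: 2 × 2 × 7! = 4 × 5040 = 20160.

20160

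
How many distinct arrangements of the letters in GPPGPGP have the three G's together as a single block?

Treat the 3 copies of G as a single block. The multiset to arrange is then {GGG, P, P, P, P}, 5 items in all.
That gives (5)!/(4!) = 5 arrangements.

5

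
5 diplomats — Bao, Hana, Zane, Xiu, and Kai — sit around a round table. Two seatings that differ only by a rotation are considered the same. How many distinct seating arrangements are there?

24

Around a circle, 5 distinct people have 5!/5 = (4)! = 24 rotationally distinct seatings.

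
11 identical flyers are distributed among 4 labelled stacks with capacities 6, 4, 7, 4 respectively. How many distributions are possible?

145

Ignoring the caps, the number of non-negative solutions to x_1+…+x_4 = 11 is C(14,3) = 364.
Subtract solutions that violate a single cap (substitute x_i' = x_i − (cap_i+1)): x_1 ≥ 7 gives C(7,3) = 35; x_2 ≥ 5 gives C(9,3) = 84; x_3 ≥ 8 gives C(6,3) = 20; x_4 ≥ 5 gives C(9,3) = 84. Together 223.
Add back pairs where two caps are both exceeded: 0 + 0 + 0 + 0 + 4 + 0 = 4.
By inclusion–exclusion the count is 364 − 223 + 4 = 145.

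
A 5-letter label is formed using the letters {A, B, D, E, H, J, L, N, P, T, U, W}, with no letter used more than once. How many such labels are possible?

With no repetition, fill the 5 letters in order: 12 choices, then 11, down to 8.
12 × 11 × 10 × 9 × 8 = 95040.

95040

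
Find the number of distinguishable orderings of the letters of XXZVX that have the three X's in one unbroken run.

6

Treat the 3 copies of X as a single block. The multiset to arrange is then {XXX, V, Z}, 3 items in all.
All 3 items are distinct, so there are (3)! = 6 arrangements.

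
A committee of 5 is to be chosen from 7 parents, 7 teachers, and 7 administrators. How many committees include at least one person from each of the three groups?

With no constraint there are C(21,5) = 20349 possible selections.
Selections missing a whole group: no parents → C(14,5) = 2002; no teachers → C(14,5) = 2002; no administrators → C(14,5) = 2002.
Add back selections omitting two groups (i.e. drawn from a single group): C(7,5) + C(7,5) + C(7,5) = 63.
By inclusion–exclusion: 20349 − 6006 + 63 = 14406.

14406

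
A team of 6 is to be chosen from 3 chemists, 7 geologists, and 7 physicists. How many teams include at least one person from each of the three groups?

With no constraint there are C(17,6) = 12376 possible selections.
Subtract selections that omit an entire group: no chemists → C(14,6) = 3003; no geologists → C(10,6) = 210; no physicists → C(10,6) = 210.
Add back selections omitting two groups (i.e. drawn from a single group): C(3,6) + C(7,6) + C(7,6) = 14.
By inclusion–exclusion: 12376 − 3423 + 14 = 8967.

8967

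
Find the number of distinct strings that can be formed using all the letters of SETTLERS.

The 8 letters of SETTLERS have repeats: E appearing twice, S appearing twice, and T appearing twice.
The number of distinct arrangements is 8!/(2!·2!·2!) = 40320/8 = 5040.

5040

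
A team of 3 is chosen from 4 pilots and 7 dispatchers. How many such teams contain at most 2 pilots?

Split by how many pilots are chosen (0 through 2).
Sum: C(4,0)·C(7,3) + C(4,1)·C(7,2) + C(4,2)·C(7,1) = 35 + 84 + 42 = 161.

161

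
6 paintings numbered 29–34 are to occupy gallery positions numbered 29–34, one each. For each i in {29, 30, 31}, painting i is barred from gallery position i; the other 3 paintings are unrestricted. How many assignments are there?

426

Let Aᵢ (for i ∈ {29, 30, 31}) be the placements that put painting i in its forbidden gallery position. Any j of these fix j positions, leaving (6−j)! ways to fill the rest, and there are C(3,j) ways to pick which j.
By inclusion–exclusion, the number of valid placements is Σ_{j=0}^{3} (−1)^j C(3,j)·(6−j)!.
Computing: 720 − 360 + 72 − 6 = 426.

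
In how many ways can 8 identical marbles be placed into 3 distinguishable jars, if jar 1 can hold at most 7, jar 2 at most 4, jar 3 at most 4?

Without the upper bounds there are C(10,2) = 45 ways to split 8 among 3 jars.
Subtract solutions that violate a single cap (substitute x_i' = x_i − (cap_i+1)): x_1 ≥ 8 gives C(2,2) = 1; x_2 ≥ 5 gives C(5,2) = 10; x_3 ≥ 5 gives C(5,2) = 10. Together 21.
No two caps can be exceeded simultaneously, so the pair terms are all 0.
By inclusion–exclusion the count is 45 − 21 + 0 = 24.

24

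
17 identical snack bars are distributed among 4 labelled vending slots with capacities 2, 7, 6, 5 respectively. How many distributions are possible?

19

By stars and bars, unrestricted non-negative solutions to x_1+…+x_4 = 17 number C(17+3,3) = 1140.
Subtract solutions that violate a single cap (substitute x_i' = x_i − (cap_i+1)): x_1 ≥ 3 gives C(17,3) = 680; x_2 ≥ 8 gives C(12,3) = 220; x_3 ≥ 7 gives C(13,3) = 286; x_4 ≥ 6 gives C(14,3) = 364. Together 1550.
Add back pairs where two caps are both exceeded: 84 + 120 + 165 + 10 + 20 + 35 = 434.
Subtract triples: 0 + 1 + 4 + 0 = 5.
By inclusion–exclusion the count is 1140 − 1550 + 434 − 5 = 19.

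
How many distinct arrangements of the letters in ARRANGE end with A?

Fix A in the last position and arrange the remaining 6 letters.
Those 6 letters have R appearing twice, giving (6)!/(2!) = 360.

360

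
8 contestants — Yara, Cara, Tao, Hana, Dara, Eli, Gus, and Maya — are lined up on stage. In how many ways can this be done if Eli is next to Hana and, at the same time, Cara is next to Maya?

2880

Treat {Eli,Hana} as one block (2 orders) and {Cara,Maya} as another (2 orders).
That leaves 6 units to arrange: 2 × 2 × 6! = 4 × 720 = 2880.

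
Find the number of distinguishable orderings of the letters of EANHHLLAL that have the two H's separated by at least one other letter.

There are 9!/(3!·2!·2!) = 15120 arrangements of EANHHLLAL in total.
If the two H's are adjacent, glue them into one block, leaving 8 items to arrange: (8)!/(3!·2!) = 3360 ways.
Hence 15120 − 3360 = 11760.

11760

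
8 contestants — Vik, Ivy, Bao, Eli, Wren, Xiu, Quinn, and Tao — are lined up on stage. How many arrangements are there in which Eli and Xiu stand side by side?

10080

Glue Eli and Xiu into one block (2 internal orders), leaving 7 units to arrange in a row.
That gives 2 × 7! = 2 × 5040 = 10080.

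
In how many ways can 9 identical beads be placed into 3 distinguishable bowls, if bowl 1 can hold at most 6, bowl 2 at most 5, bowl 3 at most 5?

29

By stars and bars, unrestricted non-negative solutions to x_1+…+x_3 = 9 number C(9+2,2) = 55.
Subtract solutions that violate a single cap (substitute x_i' = x_i − (cap_i+1)): x_1 ≥ 7 gives C(4,2) = 6; x_2 ≥ 6 gives C(5,2) = 10; x_3 ≥ 6 gives C(5,2) = 10. Together 26.
No two caps can be exceeded simultaneously, so the pair terms are all 0.
By inclusion–exclusion the count is 55 − 26 + 0 = 29.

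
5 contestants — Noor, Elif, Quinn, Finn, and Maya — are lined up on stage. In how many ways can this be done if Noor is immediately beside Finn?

Glue Noor and Finn into one block (2 internal orders), leaving 4 units to arrange in a row.
That gives 2 × 4! = 2 × 24 = 48.

48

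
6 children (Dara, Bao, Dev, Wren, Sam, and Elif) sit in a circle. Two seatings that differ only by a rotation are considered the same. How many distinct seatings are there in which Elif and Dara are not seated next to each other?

Without the restriction there are (5)! = 120 seatings.
Those with Elif next to Dara: fuse the pair into one unit and seat 5 units around a circle — 2·(4)! = 48.
Subtracting, 120 − 48 = 72.

72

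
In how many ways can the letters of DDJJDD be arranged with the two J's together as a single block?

5

Treat the 2 copies of J as a single block. The multiset to arrange is then {JJ, D, D, D, D}, 5 items in all.
That gives (5)!/(4!) = 5 arrangements.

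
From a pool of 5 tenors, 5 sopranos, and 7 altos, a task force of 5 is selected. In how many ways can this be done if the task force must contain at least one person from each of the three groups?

4375

Unrestricted: C(17,5) = 6188 ways to pick any 5 of the 17.
Selections missing a whole group: no tenors → C(12,5) = 792; no sopranos → C(12,5) = 792; no altos → C(10,5) = 252.
Add back selections omitting two groups (i.e. drawn from a single group): C(5,5) + C(5,5) + C(7,5) = 23.
By inclusion–exclusion: 6188 − 1836 + 23 = 4375.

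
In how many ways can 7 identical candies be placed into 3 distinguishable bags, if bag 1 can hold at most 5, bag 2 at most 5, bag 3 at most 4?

24

Ignoring the caps, the number of non-negative solutions to x_1+…+x_3 = 7 is C(9,2) = 36.
Subtract solutions that violate a single cap (substitute x_i' = x_i − (cap_i+1)): x_1 ≥ 6 gives C(3,2) = 3; x_2 ≥ 6 gives C(3,2) = 3; x_3 ≥ 5 gives C(4,2) = 6. Together 12.
No two caps can be exceeded simultaneously, so the pair terms are all 0.
By inclusion–exclusion the count is 36 − 12 + 0 = 24.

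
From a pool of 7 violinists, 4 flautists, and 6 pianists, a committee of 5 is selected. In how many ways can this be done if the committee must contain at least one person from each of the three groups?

With no constraint there are C(17,5) = 6188 possible selections.
Subtract selections that omit an entire group: no violinists → C(10,5) = 252; no flautists → C(13,5) = 1287; no pianists → C(11,5) = 462.
Add back selections omitting two groups (i.e. drawn from a single group): C(7,5) + C(4,5) + C(6,5) = 27.
By inclusion–exclusion: 6188 − 2001 + 27 = 4214.

4214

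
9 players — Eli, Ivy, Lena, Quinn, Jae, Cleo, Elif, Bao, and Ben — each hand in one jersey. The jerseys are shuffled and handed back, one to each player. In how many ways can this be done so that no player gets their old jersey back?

133496

Count assignments avoiding every fixed point. For any j of the 9 players fixed to their old jersey, the other 9−j can be arranged in (9−j)! ways.
By inclusion–exclusion this is Σ_{j=0}^{9} (−1)^j C(9,j)·(9−j)!.
Computing: 362880 − 362880 + 181440 − 60480 + 15120 − 3024 + 504 − 72 + 9 − 1 = 133496.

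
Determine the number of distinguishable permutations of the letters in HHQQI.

30

Letter multiplicities in HHQQI: H×2, I×1, Q×2.
Dividing 5! = 120 by 2!·2! = 4 for the repeated letters gives 30.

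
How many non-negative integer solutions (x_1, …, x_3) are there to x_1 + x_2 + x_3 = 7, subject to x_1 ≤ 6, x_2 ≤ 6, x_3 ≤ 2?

19

Without the upper bounds there are C(9,2) = 36 ways to split 7 among 3 variables.
Subtract solutions that violate a single cap (substitute x_i' = x_i − (cap_i+1)): x_1 ≥ 7 gives C(2,2) = 1; x_2 ≥ 7 gives C(2,2) = 1; x_3 ≥ 3 gives C(6,2) = 15. Together 17.
No two caps can be exceeded simultaneously, so the pair terms are all 0.
By inclusion–exclusion the count is 36 − 17 + 0 = 19.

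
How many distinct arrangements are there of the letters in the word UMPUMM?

60

Letter multiplicities in UMPUMM: M×3, P×1, U×2.
So there are 6! / (3!·2!) = 60 distinguishable arrangements.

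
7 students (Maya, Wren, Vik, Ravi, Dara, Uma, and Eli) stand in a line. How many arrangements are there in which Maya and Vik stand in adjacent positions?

1440

Glue Maya and Vik into one block (2 internal orders), leaving 6 units to arrange in a row.
That gives 2 × 6! = 2 × 720 = 1440.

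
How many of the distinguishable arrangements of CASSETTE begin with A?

630

Fix A in the first position and arrange the remaining 7 letters.
Those 7 letters have E appearing twice, S appearing twice, and T appearing twice, giving (7)!/(2!·2!·2!) = 630.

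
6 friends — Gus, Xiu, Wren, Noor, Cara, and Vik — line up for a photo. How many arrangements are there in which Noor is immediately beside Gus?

240

Glue Noor and Gus into one block (2 internal orders), leaving 5 units to arrange in a row.
That gives 2 × 5! = 2 × 120 = 240.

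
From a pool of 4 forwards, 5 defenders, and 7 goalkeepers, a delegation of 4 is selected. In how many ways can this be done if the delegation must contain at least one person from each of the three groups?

910

Unrestricted: C(16,4) = 1820 ways to pick any 4 of the 16.
Subtract selections that omit an entire group: no forwards → C(12,4) = 495; no defenders → C(11,4) = 330; no goalkeepers → C(9,4) = 126.
Add back selections omitting two groups (i.e. drawn from a single group): C(4,4) + C(5,4) + C(7,4) = 41.
By inclusion–exclusion: 1820 − 951 + 41 = 910.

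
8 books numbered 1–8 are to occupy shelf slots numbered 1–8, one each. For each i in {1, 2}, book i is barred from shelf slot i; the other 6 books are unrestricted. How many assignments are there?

30960

Let Aᵢ (for i ∈ {1, 2}) be the placements that put book i in its forbidden shelf slot. Any j of these fix j positions, leaving (8−j)! ways to fill the rest, and there are C(2,j) ways to pick which j.
By inclusion–exclusion, the number of valid placements is Σ_{j=0}^{2} (−1)^j C(2,j)·(8−j)!.
Computing: 40320 − 10080 + 720 = 30960.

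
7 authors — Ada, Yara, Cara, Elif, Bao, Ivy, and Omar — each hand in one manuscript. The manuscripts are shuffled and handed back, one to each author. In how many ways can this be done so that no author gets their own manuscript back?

1854

Count assignments avoiding every fixed point. For any j of the 7 authors fixed to their own manuscript, the other 7−j can be arranged in (7−j)! ways.
By inclusion–exclusion this is Σ_{j=0}^{7} (−1)^j C(7,j)·(7−j)!.
Computing: 5040 − 5040 + 2520 − 840 + 210 − 42 + 7 − 1 = 1854.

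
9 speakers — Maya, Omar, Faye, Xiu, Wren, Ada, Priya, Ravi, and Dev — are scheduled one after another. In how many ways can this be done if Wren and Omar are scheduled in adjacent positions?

Place the 7 others and the Wren-Omar pair as 8 objects in a line; the pair has 2 internal arrangements.
That gives 2 × 8! = 2 × 40320 = 80640.

80640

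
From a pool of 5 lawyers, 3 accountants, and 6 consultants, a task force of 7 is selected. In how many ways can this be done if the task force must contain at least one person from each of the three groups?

Total 7-person selections from all 14: C(14,7) = 3432.
Selections missing a whole group: no lawyers → C(9,7) = 36; no accountants → C(11,7) = 330; no consultants → C(8,7) = 8.
Add back selections omitting two groups (i.e. drawn from a single group): C(5,7) + C(3,7) + C(6,7) = 0.
By inclusion–exclusion: 3432 − 374 + 0 = 3058.

3058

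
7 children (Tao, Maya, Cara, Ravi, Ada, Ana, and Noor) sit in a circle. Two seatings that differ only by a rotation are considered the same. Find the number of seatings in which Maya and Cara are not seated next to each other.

All circular seatings of 7 people number (6)! = 720.
Seatings with Maya beside Cara: treat them as a block with 2 internal orders, giving 2 × (5)! = 240.
Subtracting, 720 − 240 = 480.

480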